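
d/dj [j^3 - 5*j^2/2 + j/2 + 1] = 3*j^2 - 5*j + 1/2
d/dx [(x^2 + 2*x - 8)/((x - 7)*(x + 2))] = (-7*x^2 - 12*x - 68)/(x^4 - 10*x^3 - 3*x^2 + 140*x + 196)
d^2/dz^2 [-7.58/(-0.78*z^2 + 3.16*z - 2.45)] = (-9.223344*z^2 + 37.366368*z + 7.58*(1.56*z - 3.16)*(3.12*z - 6.32) - 28.97076)/(0.78*z^2 - 3.16*z + 2.45)^3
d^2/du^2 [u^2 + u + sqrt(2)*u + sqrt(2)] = 2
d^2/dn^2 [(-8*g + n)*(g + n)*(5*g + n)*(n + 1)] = -86*g^2 - 12*g*n - 4*g + 12*n^2 + 6*n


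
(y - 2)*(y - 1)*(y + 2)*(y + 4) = y^4 + 3*y^3 - 8*y^2 - 12*y + 16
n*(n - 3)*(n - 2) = n^3 - 5*n^2 + 6*n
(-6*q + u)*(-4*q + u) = 24*q^2 - 10*q*u + u^2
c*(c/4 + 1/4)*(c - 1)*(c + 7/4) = c^4/4 + 7*c^3/16 - c^2/4 - 7*c/16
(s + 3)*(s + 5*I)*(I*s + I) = I*s^3 - 5*s^2 + 4*I*s^2 - 20*s + 3*I*s - 15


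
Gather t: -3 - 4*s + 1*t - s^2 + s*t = -s^2 - 4*s + t*(s + 1) - 3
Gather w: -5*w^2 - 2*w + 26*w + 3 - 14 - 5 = -5*w^2 + 24*w - 16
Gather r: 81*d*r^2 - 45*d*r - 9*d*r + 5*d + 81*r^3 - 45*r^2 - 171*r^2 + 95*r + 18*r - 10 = 5*d + 81*r^3 + r^2*(81*d - 216) + r*(113 - 54*d) - 10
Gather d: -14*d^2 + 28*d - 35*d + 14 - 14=-14*d^2 - 7*d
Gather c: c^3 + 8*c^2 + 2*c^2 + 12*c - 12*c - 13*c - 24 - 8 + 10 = c^3 + 10*c^2 - 13*c - 22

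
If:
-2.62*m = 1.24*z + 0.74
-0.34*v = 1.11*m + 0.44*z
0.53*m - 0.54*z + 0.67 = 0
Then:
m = -0.59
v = 1.09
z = 0.66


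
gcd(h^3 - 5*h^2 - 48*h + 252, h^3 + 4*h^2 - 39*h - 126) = h^2 + h - 42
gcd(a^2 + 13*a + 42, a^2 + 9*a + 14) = a + 7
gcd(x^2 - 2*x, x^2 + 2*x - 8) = x - 2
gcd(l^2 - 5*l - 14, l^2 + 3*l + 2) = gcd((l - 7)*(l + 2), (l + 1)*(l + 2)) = l + 2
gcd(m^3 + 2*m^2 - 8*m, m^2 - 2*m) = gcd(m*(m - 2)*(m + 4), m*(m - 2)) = m^2 - 2*m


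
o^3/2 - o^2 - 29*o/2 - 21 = (o/2 + 1)*(o - 7)*(o + 3)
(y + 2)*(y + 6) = y^2 + 8*y + 12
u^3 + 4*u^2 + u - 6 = (u - 1)*(u + 2)*(u + 3)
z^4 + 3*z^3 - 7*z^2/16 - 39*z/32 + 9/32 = (z - 1/2)*(z - 1/4)*(z + 3/4)*(z + 3)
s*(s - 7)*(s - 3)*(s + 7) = s^4 - 3*s^3 - 49*s^2 + 147*s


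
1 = 1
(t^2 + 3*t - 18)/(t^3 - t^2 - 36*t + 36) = (t - 3)/(t^2 - 7*t + 6)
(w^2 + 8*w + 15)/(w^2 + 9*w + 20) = (w + 3)/(w + 4)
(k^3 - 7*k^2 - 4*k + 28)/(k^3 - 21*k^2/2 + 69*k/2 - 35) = 2*(k^2 - 5*k - 14)/(2*k^2 - 17*k + 35)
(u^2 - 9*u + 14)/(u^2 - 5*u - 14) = (u - 2)/(u + 2)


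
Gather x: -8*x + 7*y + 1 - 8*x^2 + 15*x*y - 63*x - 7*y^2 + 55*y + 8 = -8*x^2 + x*(15*y - 71) - 7*y^2 + 62*y + 9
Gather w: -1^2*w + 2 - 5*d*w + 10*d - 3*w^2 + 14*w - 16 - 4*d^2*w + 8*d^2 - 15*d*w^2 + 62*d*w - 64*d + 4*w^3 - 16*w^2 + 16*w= 8*d^2 - 54*d + 4*w^3 + w^2*(-15*d - 19) + w*(-4*d^2 + 57*d + 29) - 14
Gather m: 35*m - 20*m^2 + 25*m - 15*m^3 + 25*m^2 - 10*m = -15*m^3 + 5*m^2 + 50*m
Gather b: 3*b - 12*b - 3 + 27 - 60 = -9*b - 36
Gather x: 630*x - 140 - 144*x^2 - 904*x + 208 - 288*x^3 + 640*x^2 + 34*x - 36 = -288*x^3 + 496*x^2 - 240*x + 32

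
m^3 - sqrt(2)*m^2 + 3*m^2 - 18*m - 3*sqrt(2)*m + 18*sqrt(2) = (m - 3)*(m + 6)*(m - sqrt(2))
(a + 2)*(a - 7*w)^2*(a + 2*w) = a^4 - 12*a^3*w + 2*a^3 + 21*a^2*w^2 - 24*a^2*w + 98*a*w^3 + 42*a*w^2 + 196*w^3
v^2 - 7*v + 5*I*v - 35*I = (v - 7)*(v + 5*I)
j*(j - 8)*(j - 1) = j^3 - 9*j^2 + 8*j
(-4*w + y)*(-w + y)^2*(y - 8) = -4*w^3*y + 32*w^3 + 9*w^2*y^2 - 72*w^2*y - 6*w*y^3 + 48*w*y^2 + y^4 - 8*y^3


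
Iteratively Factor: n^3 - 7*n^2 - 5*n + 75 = (n - 5)*(n^2 - 2*n - 15) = (n - 5)^2*(n + 3)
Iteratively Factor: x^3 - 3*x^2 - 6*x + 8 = (x + 2)*(x^2 - 5*x + 4) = (x - 1)*(x + 2)*(x - 4)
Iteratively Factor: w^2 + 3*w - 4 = (w + 4)*(w - 1)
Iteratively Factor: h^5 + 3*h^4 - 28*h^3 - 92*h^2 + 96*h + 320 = (h + 2)*(h^4 + h^3 - 30*h^2 - 32*h + 160) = (h - 2)*(h + 2)*(h^3 + 3*h^2 - 24*h - 80) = (h - 5)*(h - 2)*(h + 2)*(h^2 + 8*h + 16) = (h - 5)*(h - 2)*(h + 2)*(h + 4)*(h + 4)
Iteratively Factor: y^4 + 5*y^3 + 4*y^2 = (y)*(y^3 + 5*y^2 + 4*y) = y*(y + 4)*(y^2 + y) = y*(y + 1)*(y + 4)*(y)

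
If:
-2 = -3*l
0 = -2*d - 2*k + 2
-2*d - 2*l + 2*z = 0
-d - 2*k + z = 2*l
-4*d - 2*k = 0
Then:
No Solution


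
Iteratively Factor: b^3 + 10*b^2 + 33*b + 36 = (b + 3)*(b^2 + 7*b + 12) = (b + 3)*(b + 4)*(b + 3)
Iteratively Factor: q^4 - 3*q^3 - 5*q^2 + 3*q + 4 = (q + 1)*(q^3 - 4*q^2 - q + 4) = (q - 1)*(q + 1)*(q^2 - 3*q - 4) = (q - 1)*(q + 1)^2*(q - 4)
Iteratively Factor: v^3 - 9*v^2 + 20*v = (v - 4)*(v^2 - 5*v) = (v - 5)*(v - 4)*(v)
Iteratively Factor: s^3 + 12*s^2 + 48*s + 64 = (s + 4)*(s^2 + 8*s + 16) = (s + 4)^2*(s + 4)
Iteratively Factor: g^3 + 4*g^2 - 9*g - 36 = (g + 4)*(g^2 - 9) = (g + 3)*(g + 4)*(g - 3)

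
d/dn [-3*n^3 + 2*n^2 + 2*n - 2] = -9*n^2 + 4*n + 2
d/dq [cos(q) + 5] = -sin(q)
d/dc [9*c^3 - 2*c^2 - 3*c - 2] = 27*c^2 - 4*c - 3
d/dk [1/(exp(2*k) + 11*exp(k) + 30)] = (-2*exp(k) - 11)*exp(k)/(exp(2*k) + 11*exp(k) + 30)^2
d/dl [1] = 0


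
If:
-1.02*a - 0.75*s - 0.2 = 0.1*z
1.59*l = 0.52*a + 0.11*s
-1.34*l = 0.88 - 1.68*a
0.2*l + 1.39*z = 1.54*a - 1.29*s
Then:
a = 0.61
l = 0.11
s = -1.35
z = 1.91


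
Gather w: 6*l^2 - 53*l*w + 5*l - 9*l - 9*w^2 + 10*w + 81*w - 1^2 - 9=6*l^2 - 4*l - 9*w^2 + w*(91 - 53*l) - 10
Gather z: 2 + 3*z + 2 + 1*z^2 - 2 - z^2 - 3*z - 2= 0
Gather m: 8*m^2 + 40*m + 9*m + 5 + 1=8*m^2 + 49*m + 6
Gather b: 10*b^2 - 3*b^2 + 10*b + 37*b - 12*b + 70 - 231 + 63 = 7*b^2 + 35*b - 98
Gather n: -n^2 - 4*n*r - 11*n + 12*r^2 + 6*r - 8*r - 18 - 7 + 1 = -n^2 + n*(-4*r - 11) + 12*r^2 - 2*r - 24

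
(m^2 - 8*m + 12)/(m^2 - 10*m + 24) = (m - 2)/(m - 4)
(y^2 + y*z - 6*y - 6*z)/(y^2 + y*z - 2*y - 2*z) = (y - 6)/(y - 2)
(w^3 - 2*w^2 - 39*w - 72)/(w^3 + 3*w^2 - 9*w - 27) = (w - 8)/(w - 3)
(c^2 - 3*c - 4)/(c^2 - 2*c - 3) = (c - 4)/(c - 3)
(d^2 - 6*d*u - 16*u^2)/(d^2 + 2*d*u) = (d - 8*u)/d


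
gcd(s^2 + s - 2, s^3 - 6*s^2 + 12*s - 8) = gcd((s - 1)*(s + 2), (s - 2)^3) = 1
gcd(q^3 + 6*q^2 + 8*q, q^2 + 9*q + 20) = q + 4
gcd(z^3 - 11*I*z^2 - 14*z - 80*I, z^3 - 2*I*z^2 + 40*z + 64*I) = z^2 - 6*I*z + 16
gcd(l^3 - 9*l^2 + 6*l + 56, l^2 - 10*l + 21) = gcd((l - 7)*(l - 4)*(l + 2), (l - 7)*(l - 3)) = l - 7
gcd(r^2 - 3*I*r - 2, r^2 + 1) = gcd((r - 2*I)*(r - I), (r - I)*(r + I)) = r - I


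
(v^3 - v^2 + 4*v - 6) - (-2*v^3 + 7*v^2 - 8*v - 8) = 3*v^3 - 8*v^2 + 12*v + 2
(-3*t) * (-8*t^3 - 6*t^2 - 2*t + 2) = 24*t^4 + 18*t^3 + 6*t^2 - 6*t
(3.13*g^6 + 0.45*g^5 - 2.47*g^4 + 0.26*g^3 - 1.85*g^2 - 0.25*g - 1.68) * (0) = 0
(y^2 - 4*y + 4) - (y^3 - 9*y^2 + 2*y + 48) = -y^3 + 10*y^2 - 6*y - 44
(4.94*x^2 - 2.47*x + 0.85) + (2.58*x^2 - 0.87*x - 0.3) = 7.52*x^2 - 3.34*x + 0.55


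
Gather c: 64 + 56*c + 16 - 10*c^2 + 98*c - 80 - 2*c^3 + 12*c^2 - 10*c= -2*c^3 + 2*c^2 + 144*c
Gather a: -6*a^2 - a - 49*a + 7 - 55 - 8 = -6*a^2 - 50*a - 56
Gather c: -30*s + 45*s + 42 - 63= 15*s - 21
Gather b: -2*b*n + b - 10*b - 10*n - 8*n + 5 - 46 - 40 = b*(-2*n - 9) - 18*n - 81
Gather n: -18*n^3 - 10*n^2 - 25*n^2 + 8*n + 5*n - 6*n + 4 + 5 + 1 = -18*n^3 - 35*n^2 + 7*n + 10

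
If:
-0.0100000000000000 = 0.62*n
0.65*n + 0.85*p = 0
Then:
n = -0.02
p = 0.01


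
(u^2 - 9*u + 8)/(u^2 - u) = (u - 8)/u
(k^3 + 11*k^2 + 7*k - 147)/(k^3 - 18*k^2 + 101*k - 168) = (k^2 + 14*k + 49)/(k^2 - 15*k + 56)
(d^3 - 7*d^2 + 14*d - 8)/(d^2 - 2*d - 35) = (-d^3 + 7*d^2 - 14*d + 8)/(-d^2 + 2*d + 35)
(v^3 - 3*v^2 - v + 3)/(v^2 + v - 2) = (v^2 - 2*v - 3)/(v + 2)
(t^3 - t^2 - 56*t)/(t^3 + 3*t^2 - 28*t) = (t - 8)/(t - 4)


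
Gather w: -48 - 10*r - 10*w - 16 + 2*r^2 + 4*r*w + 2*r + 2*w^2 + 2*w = 2*r^2 - 8*r + 2*w^2 + w*(4*r - 8) - 64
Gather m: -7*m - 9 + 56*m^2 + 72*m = 56*m^2 + 65*m - 9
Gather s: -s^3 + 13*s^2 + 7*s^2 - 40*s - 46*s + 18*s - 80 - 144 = -s^3 + 20*s^2 - 68*s - 224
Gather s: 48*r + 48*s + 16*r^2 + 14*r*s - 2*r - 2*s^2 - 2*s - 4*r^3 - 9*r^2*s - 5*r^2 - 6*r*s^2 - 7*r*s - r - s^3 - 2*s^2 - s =-4*r^3 + 11*r^2 + 45*r - s^3 + s^2*(-6*r - 4) + s*(-9*r^2 + 7*r + 45)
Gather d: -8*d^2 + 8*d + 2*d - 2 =-8*d^2 + 10*d - 2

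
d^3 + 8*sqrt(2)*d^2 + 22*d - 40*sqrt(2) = (d - sqrt(2))*(d + 4*sqrt(2))*(d + 5*sqrt(2))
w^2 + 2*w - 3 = (w - 1)*(w + 3)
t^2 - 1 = (t - 1)*(t + 1)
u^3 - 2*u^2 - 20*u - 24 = (u - 6)*(u + 2)^2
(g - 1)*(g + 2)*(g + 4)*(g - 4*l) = g^4 - 4*g^3*l + 5*g^3 - 20*g^2*l + 2*g^2 - 8*g*l - 8*g + 32*l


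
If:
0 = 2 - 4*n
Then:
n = 1/2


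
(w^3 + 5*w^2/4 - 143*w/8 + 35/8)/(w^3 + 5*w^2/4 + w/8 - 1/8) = (2*w^2 + 3*w - 35)/(2*w^2 + 3*w + 1)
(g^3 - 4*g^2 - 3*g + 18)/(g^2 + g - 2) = (g^2 - 6*g + 9)/(g - 1)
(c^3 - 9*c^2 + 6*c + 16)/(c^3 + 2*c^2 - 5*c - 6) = (c - 8)/(c + 3)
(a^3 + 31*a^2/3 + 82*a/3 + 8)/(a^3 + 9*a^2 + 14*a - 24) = (a + 1/3)/(a - 1)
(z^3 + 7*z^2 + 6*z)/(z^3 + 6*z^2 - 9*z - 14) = z*(z + 6)/(z^2 + 5*z - 14)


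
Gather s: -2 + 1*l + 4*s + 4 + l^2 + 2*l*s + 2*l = l^2 + 3*l + s*(2*l + 4) + 2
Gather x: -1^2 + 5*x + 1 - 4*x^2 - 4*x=-4*x^2 + x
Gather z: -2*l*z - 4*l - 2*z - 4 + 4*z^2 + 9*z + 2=-4*l + 4*z^2 + z*(7 - 2*l) - 2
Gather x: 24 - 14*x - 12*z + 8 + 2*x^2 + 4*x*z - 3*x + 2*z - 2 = 2*x^2 + x*(4*z - 17) - 10*z + 30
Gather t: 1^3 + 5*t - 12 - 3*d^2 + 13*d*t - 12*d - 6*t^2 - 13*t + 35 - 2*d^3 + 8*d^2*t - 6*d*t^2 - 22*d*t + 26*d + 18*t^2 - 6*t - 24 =-2*d^3 - 3*d^2 + 14*d + t^2*(12 - 6*d) + t*(8*d^2 - 9*d - 14)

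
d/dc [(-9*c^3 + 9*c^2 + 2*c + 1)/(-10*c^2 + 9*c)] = (90*c^4 - 162*c^3 + 101*c^2 + 20*c - 9)/(c^2*(100*c^2 - 180*c + 81))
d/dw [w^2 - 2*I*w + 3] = 2*w - 2*I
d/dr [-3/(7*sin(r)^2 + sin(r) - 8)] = 3*(14*sin(r) + 1)*cos(r)/(7*sin(r)^2 + sin(r) - 8)^2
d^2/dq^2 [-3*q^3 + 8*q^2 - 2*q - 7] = 16 - 18*q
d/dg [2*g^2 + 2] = 4*g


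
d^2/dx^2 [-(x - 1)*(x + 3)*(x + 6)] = -6*x - 16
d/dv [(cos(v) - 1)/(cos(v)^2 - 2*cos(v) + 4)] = (cos(v)^2 - 2*cos(v) - 2)*sin(v)/(cos(v)^2 - 2*cos(v) + 4)^2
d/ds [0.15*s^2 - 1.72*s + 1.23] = 0.3*s - 1.72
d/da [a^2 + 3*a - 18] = 2*a + 3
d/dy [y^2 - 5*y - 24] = 2*y - 5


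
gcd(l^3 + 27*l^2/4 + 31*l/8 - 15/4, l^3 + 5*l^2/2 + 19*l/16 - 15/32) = l + 5/4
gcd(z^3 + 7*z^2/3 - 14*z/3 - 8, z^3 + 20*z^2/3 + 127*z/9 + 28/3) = z^2 + 13*z/3 + 4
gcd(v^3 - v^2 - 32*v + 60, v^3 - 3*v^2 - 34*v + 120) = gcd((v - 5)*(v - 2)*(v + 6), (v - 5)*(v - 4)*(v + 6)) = v^2 + v - 30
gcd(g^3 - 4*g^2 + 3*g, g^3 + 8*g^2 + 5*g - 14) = g - 1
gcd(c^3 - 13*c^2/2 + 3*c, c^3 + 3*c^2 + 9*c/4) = c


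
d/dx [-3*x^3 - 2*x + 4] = -9*x^2 - 2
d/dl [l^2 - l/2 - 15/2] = 2*l - 1/2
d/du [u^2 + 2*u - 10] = 2*u + 2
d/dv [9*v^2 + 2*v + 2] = 18*v + 2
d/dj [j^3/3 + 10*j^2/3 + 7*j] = j^2 + 20*j/3 + 7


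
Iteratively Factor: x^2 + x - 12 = (x + 4)*(x - 3)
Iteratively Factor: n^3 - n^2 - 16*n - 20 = (n - 5)*(n^2 + 4*n + 4) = (n - 5)*(n + 2)*(n + 2)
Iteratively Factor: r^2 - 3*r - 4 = (r - 4)*(r + 1)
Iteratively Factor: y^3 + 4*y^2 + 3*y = (y)*(y^2 + 4*y + 3) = y*(y + 3)*(y + 1)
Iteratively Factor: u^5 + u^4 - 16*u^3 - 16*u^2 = (u - 4)*(u^4 + 5*u^3 + 4*u^2) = u*(u - 4)*(u^3 + 5*u^2 + 4*u) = u*(u - 4)*(u + 1)*(u^2 + 4*u) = u*(u - 4)*(u + 1)*(u + 4)*(u)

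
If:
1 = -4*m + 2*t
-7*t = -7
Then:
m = 1/4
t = 1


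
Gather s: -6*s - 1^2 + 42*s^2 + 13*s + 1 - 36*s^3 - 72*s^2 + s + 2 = -36*s^3 - 30*s^2 + 8*s + 2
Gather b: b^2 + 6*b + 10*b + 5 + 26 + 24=b^2 + 16*b + 55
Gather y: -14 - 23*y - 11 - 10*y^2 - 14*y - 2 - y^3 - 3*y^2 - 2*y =-y^3 - 13*y^2 - 39*y - 27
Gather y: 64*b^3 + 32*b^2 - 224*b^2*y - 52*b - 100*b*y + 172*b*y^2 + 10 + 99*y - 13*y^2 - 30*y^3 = 64*b^3 + 32*b^2 - 52*b - 30*y^3 + y^2*(172*b - 13) + y*(-224*b^2 - 100*b + 99) + 10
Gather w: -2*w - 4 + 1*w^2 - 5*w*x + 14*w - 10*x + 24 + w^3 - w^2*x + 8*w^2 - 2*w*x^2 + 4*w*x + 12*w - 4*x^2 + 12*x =w^3 + w^2*(9 - x) + w*(-2*x^2 - x + 24) - 4*x^2 + 2*x + 20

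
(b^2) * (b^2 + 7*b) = b^4 + 7*b^3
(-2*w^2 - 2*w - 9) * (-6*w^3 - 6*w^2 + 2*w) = 12*w^5 + 24*w^4 + 62*w^3 + 50*w^2 - 18*w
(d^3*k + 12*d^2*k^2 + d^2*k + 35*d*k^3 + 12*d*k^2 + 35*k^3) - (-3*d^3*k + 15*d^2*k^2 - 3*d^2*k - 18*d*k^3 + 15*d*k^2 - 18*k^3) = 4*d^3*k - 3*d^2*k^2 + 4*d^2*k + 53*d*k^3 - 3*d*k^2 + 53*k^3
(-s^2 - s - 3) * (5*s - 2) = -5*s^3 - 3*s^2 - 13*s + 6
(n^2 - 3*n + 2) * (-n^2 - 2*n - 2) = -n^4 + n^3 + 2*n^2 + 2*n - 4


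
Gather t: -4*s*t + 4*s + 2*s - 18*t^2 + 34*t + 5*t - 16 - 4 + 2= 6*s - 18*t^2 + t*(39 - 4*s) - 18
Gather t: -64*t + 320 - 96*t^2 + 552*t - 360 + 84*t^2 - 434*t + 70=-12*t^2 + 54*t + 30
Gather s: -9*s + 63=63 - 9*s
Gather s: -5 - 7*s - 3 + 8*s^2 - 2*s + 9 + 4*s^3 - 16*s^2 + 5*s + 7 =4*s^3 - 8*s^2 - 4*s + 8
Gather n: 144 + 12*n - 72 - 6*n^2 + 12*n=-6*n^2 + 24*n + 72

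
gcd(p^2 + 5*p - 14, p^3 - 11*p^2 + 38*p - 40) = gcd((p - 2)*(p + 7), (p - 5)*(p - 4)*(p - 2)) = p - 2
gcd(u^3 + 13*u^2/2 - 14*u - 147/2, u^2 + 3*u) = u + 3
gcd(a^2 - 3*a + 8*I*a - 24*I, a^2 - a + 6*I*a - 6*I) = 1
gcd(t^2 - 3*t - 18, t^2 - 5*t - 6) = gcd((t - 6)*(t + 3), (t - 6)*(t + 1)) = t - 6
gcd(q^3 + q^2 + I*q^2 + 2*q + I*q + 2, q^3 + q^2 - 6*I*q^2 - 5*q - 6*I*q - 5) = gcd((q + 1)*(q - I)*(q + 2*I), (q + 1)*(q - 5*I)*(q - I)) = q^2 + q*(1 - I) - I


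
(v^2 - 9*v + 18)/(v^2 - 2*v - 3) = (v - 6)/(v + 1)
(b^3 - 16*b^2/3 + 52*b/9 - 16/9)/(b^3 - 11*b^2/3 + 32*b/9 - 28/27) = 3*(b - 4)/(3*b - 7)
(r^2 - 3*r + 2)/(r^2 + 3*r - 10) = (r - 1)/(r + 5)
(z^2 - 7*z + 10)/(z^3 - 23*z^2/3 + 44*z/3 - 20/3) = 3/(3*z - 2)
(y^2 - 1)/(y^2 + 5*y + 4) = (y - 1)/(y + 4)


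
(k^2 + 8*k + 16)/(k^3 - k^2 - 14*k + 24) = (k + 4)/(k^2 - 5*k + 6)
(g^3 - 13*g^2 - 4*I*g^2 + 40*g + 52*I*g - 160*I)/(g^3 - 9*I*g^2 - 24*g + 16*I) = (g^2 - 13*g + 40)/(g^2 - 5*I*g - 4)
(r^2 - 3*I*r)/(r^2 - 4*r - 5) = r*(-r + 3*I)/(-r^2 + 4*r + 5)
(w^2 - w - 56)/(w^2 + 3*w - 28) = (w - 8)/(w - 4)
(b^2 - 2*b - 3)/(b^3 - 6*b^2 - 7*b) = (b - 3)/(b*(b - 7))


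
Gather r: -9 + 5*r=5*r - 9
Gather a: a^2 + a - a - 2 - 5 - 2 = a^2 - 9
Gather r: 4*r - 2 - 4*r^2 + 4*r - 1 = -4*r^2 + 8*r - 3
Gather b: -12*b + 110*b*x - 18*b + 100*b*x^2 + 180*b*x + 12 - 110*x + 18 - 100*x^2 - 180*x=b*(100*x^2 + 290*x - 30) - 100*x^2 - 290*x + 30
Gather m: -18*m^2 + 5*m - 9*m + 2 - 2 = -18*m^2 - 4*m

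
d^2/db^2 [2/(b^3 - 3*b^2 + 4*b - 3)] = 4*(3*(1 - b)*(b^3 - 3*b^2 + 4*b - 3) + (3*b^2 - 6*b + 4)^2)/(b^3 - 3*b^2 + 4*b - 3)^3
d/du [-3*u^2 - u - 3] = -6*u - 1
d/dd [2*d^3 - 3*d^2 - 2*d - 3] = 6*d^2 - 6*d - 2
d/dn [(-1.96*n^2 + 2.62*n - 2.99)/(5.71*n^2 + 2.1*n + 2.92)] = (-19.0762*n^2 + 22.6994*n + 13.9294)/(32.6041*n^4 + 23.982*n^3 + 37.7564*n^2 + 12.264*n + 8.5264)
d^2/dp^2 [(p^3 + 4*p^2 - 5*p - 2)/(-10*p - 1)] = 2*(-100*p^3 - 30*p^2 - 3*p + 146)/(1000*p^3 + 300*p^2 + 30*p + 1)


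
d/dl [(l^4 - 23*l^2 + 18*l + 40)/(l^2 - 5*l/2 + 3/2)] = 2*(4*l^5 - 15*l^4 + 12*l^3 + 79*l^2 - 298*l + 254)/(4*l^4 - 20*l^3 + 37*l^2 - 30*l + 9)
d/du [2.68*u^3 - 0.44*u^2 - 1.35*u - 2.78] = 8.04*u^2 - 0.88*u - 1.35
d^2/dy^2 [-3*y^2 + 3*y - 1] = -6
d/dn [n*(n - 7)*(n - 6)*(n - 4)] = 4*n^3 - 51*n^2 + 188*n - 168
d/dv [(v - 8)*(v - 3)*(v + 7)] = 3*v^2 - 8*v - 53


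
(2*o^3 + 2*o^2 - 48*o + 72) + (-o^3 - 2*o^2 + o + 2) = o^3 - 47*o + 74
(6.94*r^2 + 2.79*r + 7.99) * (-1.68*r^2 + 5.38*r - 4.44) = -11.6592*r^4 + 32.65*r^3 - 29.2266*r^2 + 30.5986*r - 35.4756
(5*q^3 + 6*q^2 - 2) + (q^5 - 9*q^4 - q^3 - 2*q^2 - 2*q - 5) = q^5 - 9*q^4 + 4*q^3 + 4*q^2 - 2*q - 7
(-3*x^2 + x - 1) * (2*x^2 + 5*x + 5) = -6*x^4 - 13*x^3 - 12*x^2 - 5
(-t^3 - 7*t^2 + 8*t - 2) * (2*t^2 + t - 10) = -2*t^5 - 15*t^4 + 19*t^3 + 74*t^2 - 82*t + 20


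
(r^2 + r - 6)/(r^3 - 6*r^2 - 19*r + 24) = (r - 2)/(r^2 - 9*r + 8)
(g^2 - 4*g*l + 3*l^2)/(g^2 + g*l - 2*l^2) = (g - 3*l)/(g + 2*l)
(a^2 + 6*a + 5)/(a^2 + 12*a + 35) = (a + 1)/(a + 7)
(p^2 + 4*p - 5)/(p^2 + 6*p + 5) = (p - 1)/(p + 1)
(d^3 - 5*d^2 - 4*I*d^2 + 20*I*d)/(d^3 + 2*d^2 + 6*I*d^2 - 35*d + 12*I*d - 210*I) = d*(d - 4*I)/(d^2 + d*(7 + 6*I) + 42*I)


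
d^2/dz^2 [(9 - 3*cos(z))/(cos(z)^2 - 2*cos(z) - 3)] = 3*(cos(z) - 2)/(cos(z) + 1)^2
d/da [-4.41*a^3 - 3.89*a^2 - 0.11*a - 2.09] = -13.23*a^2 - 7.78*a - 0.11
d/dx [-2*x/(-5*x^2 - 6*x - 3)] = 2*(3 - 5*x^2)/(25*x^4 + 60*x^3 + 66*x^2 + 36*x + 9)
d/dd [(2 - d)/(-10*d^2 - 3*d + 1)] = (10*d^2 + 3*d - (d - 2)*(20*d + 3) - 1)/(10*d^2 + 3*d - 1)^2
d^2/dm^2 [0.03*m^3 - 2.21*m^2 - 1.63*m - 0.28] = 0.18*m - 4.42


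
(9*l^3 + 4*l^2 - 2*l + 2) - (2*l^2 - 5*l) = 9*l^3 + 2*l^2 + 3*l + 2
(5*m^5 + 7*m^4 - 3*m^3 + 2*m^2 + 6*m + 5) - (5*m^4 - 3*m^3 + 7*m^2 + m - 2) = 5*m^5 + 2*m^4 - 5*m^2 + 5*m + 7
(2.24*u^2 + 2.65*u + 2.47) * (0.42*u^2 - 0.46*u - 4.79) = 0.9408*u^4 + 0.0825999999999998*u^3 - 10.9112*u^2 - 13.8297*u - 11.8313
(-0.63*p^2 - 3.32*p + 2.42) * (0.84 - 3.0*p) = 1.89*p^3 + 9.4308*p^2 - 10.0488*p + 2.0328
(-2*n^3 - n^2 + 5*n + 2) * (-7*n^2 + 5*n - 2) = 14*n^5 - 3*n^4 - 36*n^3 + 13*n^2 - 4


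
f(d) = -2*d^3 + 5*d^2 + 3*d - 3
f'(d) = -6*d^2 + 10*d + 3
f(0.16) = -2.40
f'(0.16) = 4.45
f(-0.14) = -3.32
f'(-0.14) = 1.48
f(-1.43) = 8.78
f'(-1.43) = -23.57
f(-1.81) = 19.81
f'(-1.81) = -34.76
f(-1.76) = 18.11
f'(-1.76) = -33.19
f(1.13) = 3.89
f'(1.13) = 6.64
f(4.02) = -40.07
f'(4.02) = -53.76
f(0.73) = 1.08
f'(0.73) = 7.10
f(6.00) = -237.00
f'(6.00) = -153.00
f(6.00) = -237.00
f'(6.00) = -153.00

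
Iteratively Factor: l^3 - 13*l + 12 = (l - 1)*(l^2 + l - 12) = (l - 1)*(l + 4)*(l - 3)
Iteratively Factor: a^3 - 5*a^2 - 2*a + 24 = (a - 3)*(a^2 - 2*a - 8) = (a - 4)*(a - 3)*(a + 2)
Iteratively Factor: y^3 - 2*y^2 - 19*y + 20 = (y - 5)*(y^2 + 3*y - 4) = (y - 5)*(y - 1)*(y + 4)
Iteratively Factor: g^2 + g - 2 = (g - 1)*(g + 2)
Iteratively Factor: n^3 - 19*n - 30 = (n - 5)*(n^2 + 5*n + 6) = (n - 5)*(n + 3)*(n + 2)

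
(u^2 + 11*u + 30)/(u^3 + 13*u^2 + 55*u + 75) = (u + 6)/(u^2 + 8*u + 15)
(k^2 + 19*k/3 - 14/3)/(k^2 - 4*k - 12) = (-3*k^2 - 19*k + 14)/(3*(-k^2 + 4*k + 12))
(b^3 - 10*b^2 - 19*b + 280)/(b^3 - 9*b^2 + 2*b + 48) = (b^2 - 2*b - 35)/(b^2 - b - 6)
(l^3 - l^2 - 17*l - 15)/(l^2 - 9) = (l^2 - 4*l - 5)/(l - 3)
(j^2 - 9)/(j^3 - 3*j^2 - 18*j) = (j - 3)/(j*(j - 6))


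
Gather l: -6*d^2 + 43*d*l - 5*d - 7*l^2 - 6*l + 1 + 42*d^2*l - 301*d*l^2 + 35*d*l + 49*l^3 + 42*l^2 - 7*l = -6*d^2 - 5*d + 49*l^3 + l^2*(35 - 301*d) + l*(42*d^2 + 78*d - 13) + 1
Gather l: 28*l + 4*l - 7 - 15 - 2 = 32*l - 24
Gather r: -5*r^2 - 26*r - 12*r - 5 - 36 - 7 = -5*r^2 - 38*r - 48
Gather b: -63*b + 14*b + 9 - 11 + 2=-49*b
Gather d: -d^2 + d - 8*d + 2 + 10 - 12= -d^2 - 7*d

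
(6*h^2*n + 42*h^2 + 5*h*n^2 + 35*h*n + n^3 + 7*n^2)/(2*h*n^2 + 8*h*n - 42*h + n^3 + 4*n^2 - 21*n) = (3*h + n)/(n - 3)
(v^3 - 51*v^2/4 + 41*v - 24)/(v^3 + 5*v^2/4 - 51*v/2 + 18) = (v - 8)/(v + 6)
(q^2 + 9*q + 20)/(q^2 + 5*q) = (q + 4)/q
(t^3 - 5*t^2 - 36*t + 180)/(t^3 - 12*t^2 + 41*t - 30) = (t + 6)/(t - 1)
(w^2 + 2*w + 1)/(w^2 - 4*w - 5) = (w + 1)/(w - 5)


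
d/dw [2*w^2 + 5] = 4*w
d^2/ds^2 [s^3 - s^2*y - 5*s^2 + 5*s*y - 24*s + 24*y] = 6*s - 2*y - 10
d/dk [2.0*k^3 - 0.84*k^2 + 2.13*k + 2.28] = 6.0*k^2 - 1.68*k + 2.13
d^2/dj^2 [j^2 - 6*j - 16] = 2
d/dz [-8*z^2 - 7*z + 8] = -16*z - 7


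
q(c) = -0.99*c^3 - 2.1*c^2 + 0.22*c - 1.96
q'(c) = -2.97*c^2 - 4.2*c + 0.22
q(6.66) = -386.10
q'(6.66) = -159.49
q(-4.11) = 30.39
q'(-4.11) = -32.69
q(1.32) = -7.61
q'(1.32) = -10.50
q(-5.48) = 96.69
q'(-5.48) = -65.95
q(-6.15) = 147.54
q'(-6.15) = -86.28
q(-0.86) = -3.07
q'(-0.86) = 1.64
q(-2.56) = 0.32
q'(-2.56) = -8.49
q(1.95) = -16.86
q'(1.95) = -19.26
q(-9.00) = 547.67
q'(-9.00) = -202.55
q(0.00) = -1.96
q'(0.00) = 0.22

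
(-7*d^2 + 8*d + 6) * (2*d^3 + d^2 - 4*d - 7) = -14*d^5 + 9*d^4 + 48*d^3 + 23*d^2 - 80*d - 42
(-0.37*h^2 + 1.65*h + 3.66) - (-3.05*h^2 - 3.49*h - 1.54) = 2.68*h^2 + 5.14*h + 5.2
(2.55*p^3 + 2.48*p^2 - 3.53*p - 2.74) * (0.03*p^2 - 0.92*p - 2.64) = 0.0765*p^5 - 2.2716*p^4 - 9.1195*p^3 - 3.3818*p^2 + 11.84*p + 7.2336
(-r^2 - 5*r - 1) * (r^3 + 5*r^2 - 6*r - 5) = -r^5 - 10*r^4 - 20*r^3 + 30*r^2 + 31*r + 5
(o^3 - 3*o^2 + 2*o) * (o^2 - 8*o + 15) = o^5 - 11*o^4 + 41*o^3 - 61*o^2 + 30*o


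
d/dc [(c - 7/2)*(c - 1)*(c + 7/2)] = 3*c^2 - 2*c - 49/4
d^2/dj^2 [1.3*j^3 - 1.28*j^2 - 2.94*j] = 7.8*j - 2.56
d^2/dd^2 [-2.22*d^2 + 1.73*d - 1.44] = -4.44000000000000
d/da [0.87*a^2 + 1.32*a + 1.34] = 1.74*a + 1.32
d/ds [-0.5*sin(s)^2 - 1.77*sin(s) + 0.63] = -(1.0*sin(s) + 1.77)*cos(s)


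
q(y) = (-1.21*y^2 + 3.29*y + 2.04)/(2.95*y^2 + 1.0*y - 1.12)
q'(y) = (3.29 - 2.42*y)/(2.95*y^2 + 1.0*y - 1.12) + (-5.9*y - 1.0)*(-1.21*y^2 + 3.29*y + 2.04)/(2.95*y^2 + 1.0*y - 1.12)^2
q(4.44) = -0.12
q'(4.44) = -0.07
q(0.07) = -2.19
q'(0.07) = -6.00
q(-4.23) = -0.71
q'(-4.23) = -0.07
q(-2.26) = -0.99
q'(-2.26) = -0.30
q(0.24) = -3.89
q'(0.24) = -17.04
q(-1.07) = -2.41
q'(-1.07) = -5.85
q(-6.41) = -0.60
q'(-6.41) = -0.03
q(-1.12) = -2.17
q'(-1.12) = -4.21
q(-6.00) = -0.62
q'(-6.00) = -0.03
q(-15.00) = -0.49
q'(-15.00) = -0.01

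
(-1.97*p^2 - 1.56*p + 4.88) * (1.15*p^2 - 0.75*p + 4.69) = -2.2655*p^4 - 0.3165*p^3 - 2.4573*p^2 - 10.9764*p + 22.8872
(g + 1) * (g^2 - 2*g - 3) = g^3 - g^2 - 5*g - 3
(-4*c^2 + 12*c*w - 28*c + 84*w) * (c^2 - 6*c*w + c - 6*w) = -4*c^4 + 36*c^3*w - 32*c^3 - 72*c^2*w^2 + 288*c^2*w - 28*c^2 - 576*c*w^2 + 252*c*w - 504*w^2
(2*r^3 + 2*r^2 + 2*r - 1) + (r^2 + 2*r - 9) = 2*r^3 + 3*r^2 + 4*r - 10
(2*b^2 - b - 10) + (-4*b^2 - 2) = -2*b^2 - b - 12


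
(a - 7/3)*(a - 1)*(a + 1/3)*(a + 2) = a^4 - a^3 - 43*a^2/9 + 29*a/9 + 14/9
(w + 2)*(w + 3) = w^2 + 5*w + 6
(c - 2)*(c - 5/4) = c^2 - 13*c/4 + 5/2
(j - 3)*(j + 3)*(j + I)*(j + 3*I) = j^4 + 4*I*j^3 - 12*j^2 - 36*I*j + 27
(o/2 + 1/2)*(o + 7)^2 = o^3/2 + 15*o^2/2 + 63*o/2 + 49/2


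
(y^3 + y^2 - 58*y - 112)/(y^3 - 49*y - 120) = (y^2 + 9*y + 14)/(y^2 + 8*y + 15)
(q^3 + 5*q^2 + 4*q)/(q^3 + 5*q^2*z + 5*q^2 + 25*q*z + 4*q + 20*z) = q/(q + 5*z)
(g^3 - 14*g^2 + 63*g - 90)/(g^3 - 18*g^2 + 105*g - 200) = (g^2 - 9*g + 18)/(g^2 - 13*g + 40)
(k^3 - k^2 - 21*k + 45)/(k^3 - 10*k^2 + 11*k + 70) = (k^3 - k^2 - 21*k + 45)/(k^3 - 10*k^2 + 11*k + 70)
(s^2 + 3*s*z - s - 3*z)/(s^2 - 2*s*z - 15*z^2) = (1 - s)/(-s + 5*z)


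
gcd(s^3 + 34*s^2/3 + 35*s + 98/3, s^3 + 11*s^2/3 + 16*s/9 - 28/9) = s^2 + 13*s/3 + 14/3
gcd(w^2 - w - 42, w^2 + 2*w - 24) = w + 6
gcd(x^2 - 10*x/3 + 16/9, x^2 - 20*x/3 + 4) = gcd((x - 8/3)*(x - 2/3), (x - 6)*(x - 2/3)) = x - 2/3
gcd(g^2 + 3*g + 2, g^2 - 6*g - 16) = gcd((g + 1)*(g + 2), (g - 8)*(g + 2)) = g + 2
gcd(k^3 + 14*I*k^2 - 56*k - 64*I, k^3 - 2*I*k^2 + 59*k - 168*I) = k + 8*I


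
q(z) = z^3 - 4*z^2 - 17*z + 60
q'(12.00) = 319.00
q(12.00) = 1008.00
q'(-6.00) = 139.00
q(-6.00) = -198.00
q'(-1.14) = -3.98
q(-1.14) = 72.70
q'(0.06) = -17.47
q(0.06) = 58.97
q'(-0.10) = -16.17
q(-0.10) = 61.66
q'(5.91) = 40.50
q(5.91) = 26.24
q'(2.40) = -18.92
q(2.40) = 9.98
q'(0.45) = -19.99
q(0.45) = 51.63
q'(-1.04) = -5.44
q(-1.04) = 72.23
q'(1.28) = -22.32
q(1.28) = 33.78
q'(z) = 3*z^2 - 8*z - 17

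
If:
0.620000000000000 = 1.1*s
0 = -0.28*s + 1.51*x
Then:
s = 0.56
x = 0.10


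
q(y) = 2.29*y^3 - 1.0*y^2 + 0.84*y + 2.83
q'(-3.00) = 68.67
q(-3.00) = -70.52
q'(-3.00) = 68.67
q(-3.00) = -70.52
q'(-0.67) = 5.26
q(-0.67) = 1.13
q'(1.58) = 14.83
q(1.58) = 10.69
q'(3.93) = 99.09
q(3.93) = 129.69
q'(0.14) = 0.69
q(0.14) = 2.93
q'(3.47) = 76.62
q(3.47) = 89.38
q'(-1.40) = 17.11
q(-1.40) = -6.59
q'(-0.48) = 3.38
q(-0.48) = 1.94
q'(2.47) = 37.81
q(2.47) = 33.31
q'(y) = 6.87*y^2 - 2.0*y + 0.84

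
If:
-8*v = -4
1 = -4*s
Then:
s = -1/4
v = 1/2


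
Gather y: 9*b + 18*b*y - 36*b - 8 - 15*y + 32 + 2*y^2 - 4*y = -27*b + 2*y^2 + y*(18*b - 19) + 24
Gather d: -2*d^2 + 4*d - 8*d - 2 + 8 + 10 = -2*d^2 - 4*d + 16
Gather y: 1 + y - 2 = y - 1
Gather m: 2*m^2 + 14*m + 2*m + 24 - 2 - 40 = 2*m^2 + 16*m - 18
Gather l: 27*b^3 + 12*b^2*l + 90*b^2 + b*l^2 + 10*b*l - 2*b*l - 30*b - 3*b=27*b^3 + 90*b^2 + b*l^2 - 33*b + l*(12*b^2 + 8*b)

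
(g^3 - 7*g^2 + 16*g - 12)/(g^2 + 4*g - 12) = (g^2 - 5*g + 6)/(g + 6)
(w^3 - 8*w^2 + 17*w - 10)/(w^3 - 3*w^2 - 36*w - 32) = (-w^3 + 8*w^2 - 17*w + 10)/(-w^3 + 3*w^2 + 36*w + 32)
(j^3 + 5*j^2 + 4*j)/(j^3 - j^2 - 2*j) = (j + 4)/(j - 2)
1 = 1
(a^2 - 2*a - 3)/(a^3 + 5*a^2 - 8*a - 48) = (a + 1)/(a^2 + 8*a + 16)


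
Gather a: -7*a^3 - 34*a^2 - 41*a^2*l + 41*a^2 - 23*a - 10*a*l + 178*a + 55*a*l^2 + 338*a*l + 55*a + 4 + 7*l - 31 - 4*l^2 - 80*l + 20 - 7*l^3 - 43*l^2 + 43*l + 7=-7*a^3 + a^2*(7 - 41*l) + a*(55*l^2 + 328*l + 210) - 7*l^3 - 47*l^2 - 30*l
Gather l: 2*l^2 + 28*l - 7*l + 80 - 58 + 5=2*l^2 + 21*l + 27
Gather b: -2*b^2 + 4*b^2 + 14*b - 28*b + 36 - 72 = 2*b^2 - 14*b - 36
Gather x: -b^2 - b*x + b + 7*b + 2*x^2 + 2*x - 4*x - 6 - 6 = -b^2 + 8*b + 2*x^2 + x*(-b - 2) - 12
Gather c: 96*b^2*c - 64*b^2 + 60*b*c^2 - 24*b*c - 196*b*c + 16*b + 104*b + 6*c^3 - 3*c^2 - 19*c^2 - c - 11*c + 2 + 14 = -64*b^2 + 120*b + 6*c^3 + c^2*(60*b - 22) + c*(96*b^2 - 220*b - 12) + 16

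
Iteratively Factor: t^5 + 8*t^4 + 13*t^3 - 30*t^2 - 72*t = (t)*(t^4 + 8*t^3 + 13*t^2 - 30*t - 72) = t*(t + 4)*(t^3 + 4*t^2 - 3*t - 18) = t*(t - 2)*(t + 4)*(t^2 + 6*t + 9) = t*(t - 2)*(t + 3)*(t + 4)*(t + 3)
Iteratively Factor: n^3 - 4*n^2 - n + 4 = (n + 1)*(n^2 - 5*n + 4) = (n - 1)*(n + 1)*(n - 4)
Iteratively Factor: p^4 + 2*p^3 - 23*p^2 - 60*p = (p + 4)*(p^3 - 2*p^2 - 15*p) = (p - 5)*(p + 4)*(p^2 + 3*p) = (p - 5)*(p + 3)*(p + 4)*(p)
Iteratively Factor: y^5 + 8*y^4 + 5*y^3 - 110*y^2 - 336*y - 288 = (y + 3)*(y^4 + 5*y^3 - 10*y^2 - 80*y - 96) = (y - 4)*(y + 3)*(y^3 + 9*y^2 + 26*y + 24) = (y - 4)*(y + 2)*(y + 3)*(y^2 + 7*y + 12) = (y - 4)*(y + 2)*(y + 3)*(y + 4)*(y + 3)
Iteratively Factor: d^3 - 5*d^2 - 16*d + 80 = (d - 4)*(d^2 - d - 20) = (d - 5)*(d - 4)*(d + 4)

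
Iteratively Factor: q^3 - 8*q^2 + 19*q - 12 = (q - 1)*(q^2 - 7*q + 12) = (q - 3)*(q - 1)*(q - 4)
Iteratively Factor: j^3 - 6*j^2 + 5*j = (j - 1)*(j^2 - 5*j) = j*(j - 1)*(j - 5)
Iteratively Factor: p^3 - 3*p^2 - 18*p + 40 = (p + 4)*(p^2 - 7*p + 10) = (p - 2)*(p + 4)*(p - 5)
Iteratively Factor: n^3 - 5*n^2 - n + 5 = (n - 1)*(n^2 - 4*n - 5) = (n - 1)*(n + 1)*(n - 5)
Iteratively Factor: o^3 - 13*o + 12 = (o + 4)*(o^2 - 4*o + 3) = (o - 1)*(o + 4)*(o - 3)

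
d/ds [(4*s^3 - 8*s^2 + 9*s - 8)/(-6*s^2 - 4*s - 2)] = (-12*s^4 - 16*s^3 + 31*s^2 - 32*s - 25)/(2*(9*s^4 + 12*s^3 + 10*s^2 + 4*s + 1))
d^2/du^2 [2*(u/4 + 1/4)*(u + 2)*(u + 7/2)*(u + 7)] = 6*u^2 + 81*u/2 + 58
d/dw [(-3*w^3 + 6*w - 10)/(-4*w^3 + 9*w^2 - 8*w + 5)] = (-27*w^4 + 96*w^3 - 219*w^2 + 180*w - 50)/(16*w^6 - 72*w^5 + 145*w^4 - 184*w^3 + 154*w^2 - 80*w + 25)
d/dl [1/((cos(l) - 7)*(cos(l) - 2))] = (2*cos(l) - 9)*sin(l)/((cos(l) - 7)^2*(cos(l) - 2)^2)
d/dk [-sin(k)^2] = -sin(2*k)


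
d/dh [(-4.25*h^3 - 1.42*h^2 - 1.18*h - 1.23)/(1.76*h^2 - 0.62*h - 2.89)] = (-7.48*h^4 + 5.27*h^3 + 39.8047*h^2 + 12.5372*h + 2.6476)/(3.0976*h^4 - 2.1824*h^3 - 9.7884*h^2 + 3.5836*h + 8.3521)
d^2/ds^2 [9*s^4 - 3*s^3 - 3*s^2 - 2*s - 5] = 108*s^2 - 18*s - 6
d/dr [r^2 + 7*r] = 2*r + 7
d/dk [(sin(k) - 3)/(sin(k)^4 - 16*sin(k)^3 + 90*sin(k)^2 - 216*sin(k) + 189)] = (17 - 3*sin(k))*cos(k)/((sin(k) - 7)^2*(sin(k) - 3)^3)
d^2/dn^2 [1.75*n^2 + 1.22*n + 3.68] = 3.50000000000000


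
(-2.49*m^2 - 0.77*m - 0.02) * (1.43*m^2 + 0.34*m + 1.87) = -3.5607*m^4 - 1.9477*m^3 - 4.9467*m^2 - 1.4467*m - 0.0374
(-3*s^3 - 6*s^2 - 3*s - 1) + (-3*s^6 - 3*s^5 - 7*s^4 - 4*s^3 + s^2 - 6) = -3*s^6 - 3*s^5 - 7*s^4 - 7*s^3 - 5*s^2 - 3*s - 7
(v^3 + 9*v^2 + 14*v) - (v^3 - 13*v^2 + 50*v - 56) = 22*v^2 - 36*v + 56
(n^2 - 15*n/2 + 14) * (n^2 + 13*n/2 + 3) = n^4 - n^3 - 127*n^2/4 + 137*n/2 + 42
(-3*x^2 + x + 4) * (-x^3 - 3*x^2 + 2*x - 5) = 3*x^5 + 8*x^4 - 13*x^3 + 5*x^2 + 3*x - 20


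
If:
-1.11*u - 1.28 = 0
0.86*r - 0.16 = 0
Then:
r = 0.19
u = -1.15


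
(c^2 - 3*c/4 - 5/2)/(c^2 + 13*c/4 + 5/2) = (c - 2)/(c + 2)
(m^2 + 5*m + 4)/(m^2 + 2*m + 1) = (m + 4)/(m + 1)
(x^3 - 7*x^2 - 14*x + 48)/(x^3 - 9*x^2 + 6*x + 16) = (x + 3)/(x + 1)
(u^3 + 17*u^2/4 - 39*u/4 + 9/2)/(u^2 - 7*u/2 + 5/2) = (4*u^2 + 21*u - 18)/(2*(2*u - 5))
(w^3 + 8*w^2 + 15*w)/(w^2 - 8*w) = (w^2 + 8*w + 15)/(w - 8)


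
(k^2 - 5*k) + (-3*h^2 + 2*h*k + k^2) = -3*h^2 + 2*h*k + 2*k^2 - 5*k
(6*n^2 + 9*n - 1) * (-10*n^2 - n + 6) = -60*n^4 - 96*n^3 + 37*n^2 + 55*n - 6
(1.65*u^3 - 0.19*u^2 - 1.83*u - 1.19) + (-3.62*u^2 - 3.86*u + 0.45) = 1.65*u^3 - 3.81*u^2 - 5.69*u - 0.74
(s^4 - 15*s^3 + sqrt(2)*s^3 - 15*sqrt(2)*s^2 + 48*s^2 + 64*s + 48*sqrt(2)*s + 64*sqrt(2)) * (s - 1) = s^5 - 16*s^4 + sqrt(2)*s^4 - 16*sqrt(2)*s^3 + 63*s^3 + 16*s^2 + 63*sqrt(2)*s^2 - 64*s + 16*sqrt(2)*s - 64*sqrt(2)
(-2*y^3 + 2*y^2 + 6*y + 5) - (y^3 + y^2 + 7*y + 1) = -3*y^3 + y^2 - y + 4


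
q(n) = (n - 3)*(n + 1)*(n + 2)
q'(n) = (n - 3)*(n + 1) + (n - 3)*(n + 2) + (n + 1)*(n + 2) = 3*n^2 - 7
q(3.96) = 28.38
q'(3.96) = 40.04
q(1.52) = -13.13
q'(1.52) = -0.07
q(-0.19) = -4.68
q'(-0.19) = -6.89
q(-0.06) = -5.58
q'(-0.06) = -6.99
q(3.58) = 14.82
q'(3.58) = 31.45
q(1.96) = -12.19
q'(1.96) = 4.52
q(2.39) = -9.08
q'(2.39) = 10.14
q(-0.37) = -3.46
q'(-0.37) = -6.59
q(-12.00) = -1650.00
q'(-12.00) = 425.00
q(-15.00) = -3276.00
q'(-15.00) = 668.00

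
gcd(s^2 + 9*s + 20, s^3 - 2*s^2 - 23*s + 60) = s + 5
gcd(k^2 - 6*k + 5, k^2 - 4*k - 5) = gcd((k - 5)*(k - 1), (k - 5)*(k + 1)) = k - 5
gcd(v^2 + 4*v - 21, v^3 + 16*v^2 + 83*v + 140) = v + 7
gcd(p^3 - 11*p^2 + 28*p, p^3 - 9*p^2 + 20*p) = p^2 - 4*p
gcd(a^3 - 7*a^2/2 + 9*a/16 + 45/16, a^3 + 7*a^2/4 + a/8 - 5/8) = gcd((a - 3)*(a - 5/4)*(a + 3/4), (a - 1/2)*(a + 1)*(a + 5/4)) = 1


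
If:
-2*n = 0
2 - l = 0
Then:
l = 2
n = 0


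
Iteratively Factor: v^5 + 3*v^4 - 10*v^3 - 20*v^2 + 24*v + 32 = (v - 2)*(v^4 + 5*v^3 - 20*v - 16) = (v - 2)*(v + 1)*(v^3 + 4*v^2 - 4*v - 16) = (v - 2)*(v + 1)*(v + 4)*(v^2 - 4) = (v - 2)^2*(v + 1)*(v + 4)*(v + 2)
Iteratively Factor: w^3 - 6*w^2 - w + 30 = (w - 5)*(w^2 - w - 6) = (w - 5)*(w - 3)*(w + 2)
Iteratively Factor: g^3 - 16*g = (g)*(g^2 - 16) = g*(g - 4)*(g + 4)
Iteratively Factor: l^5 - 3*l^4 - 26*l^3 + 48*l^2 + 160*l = (l + 2)*(l^4 - 5*l^3 - 16*l^2 + 80*l) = (l - 4)*(l + 2)*(l^3 - l^2 - 20*l) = (l - 4)*(l + 2)*(l + 4)*(l^2 - 5*l) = (l - 5)*(l - 4)*(l + 2)*(l + 4)*(l)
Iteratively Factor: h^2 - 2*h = (h)*(h - 2)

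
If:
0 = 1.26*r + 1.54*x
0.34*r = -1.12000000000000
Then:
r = -3.29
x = 2.70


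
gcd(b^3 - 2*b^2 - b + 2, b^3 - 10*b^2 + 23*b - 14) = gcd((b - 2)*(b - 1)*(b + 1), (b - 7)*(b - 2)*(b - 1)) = b^2 - 3*b + 2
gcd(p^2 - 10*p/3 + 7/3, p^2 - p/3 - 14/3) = p - 7/3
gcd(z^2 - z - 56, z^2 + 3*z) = 1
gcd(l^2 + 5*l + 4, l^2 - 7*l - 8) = l + 1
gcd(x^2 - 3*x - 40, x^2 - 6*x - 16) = x - 8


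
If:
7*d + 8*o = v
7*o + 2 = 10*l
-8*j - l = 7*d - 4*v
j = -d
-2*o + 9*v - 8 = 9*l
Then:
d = 210/89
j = -210/89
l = -118/89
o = -194/89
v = -82/89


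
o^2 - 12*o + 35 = (o - 7)*(o - 5)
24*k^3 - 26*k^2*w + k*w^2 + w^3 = (-4*k + w)*(-k + w)*(6*k + w)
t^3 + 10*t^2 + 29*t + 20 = (t + 1)*(t + 4)*(t + 5)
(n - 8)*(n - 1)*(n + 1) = n^3 - 8*n^2 - n + 8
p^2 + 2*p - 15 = (p - 3)*(p + 5)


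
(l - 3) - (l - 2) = -1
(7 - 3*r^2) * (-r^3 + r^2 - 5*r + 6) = 3*r^5 - 3*r^4 + 8*r^3 - 11*r^2 - 35*r + 42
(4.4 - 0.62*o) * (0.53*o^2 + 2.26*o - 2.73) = -0.3286*o^3 + 0.930800000000001*o^2 + 11.6366*o - 12.012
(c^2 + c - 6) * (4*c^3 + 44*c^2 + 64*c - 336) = 4*c^5 + 48*c^4 + 84*c^3 - 536*c^2 - 720*c + 2016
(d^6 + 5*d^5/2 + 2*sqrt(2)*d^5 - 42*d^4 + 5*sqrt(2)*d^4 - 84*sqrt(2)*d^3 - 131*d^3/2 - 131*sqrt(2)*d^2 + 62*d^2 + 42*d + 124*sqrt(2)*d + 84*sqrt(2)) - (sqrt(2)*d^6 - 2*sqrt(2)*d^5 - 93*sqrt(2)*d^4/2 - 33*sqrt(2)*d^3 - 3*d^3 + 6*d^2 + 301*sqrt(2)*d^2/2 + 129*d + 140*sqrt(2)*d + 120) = -sqrt(2)*d^6 + d^6 + 5*d^5/2 + 4*sqrt(2)*d^5 - 42*d^4 + 103*sqrt(2)*d^4/2 - 51*sqrt(2)*d^3 - 125*d^3/2 - 563*sqrt(2)*d^2/2 + 56*d^2 - 87*d - 16*sqrt(2)*d - 120 + 84*sqrt(2)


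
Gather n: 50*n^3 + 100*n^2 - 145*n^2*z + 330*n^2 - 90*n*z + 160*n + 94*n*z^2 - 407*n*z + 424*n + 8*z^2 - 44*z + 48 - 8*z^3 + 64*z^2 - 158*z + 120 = 50*n^3 + n^2*(430 - 145*z) + n*(94*z^2 - 497*z + 584) - 8*z^3 + 72*z^2 - 202*z + 168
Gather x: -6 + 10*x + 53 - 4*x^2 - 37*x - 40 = -4*x^2 - 27*x + 7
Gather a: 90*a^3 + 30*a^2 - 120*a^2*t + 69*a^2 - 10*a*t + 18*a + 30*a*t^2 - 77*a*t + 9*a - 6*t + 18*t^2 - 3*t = 90*a^3 + a^2*(99 - 120*t) + a*(30*t^2 - 87*t + 27) + 18*t^2 - 9*t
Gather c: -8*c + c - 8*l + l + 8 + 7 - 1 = -7*c - 7*l + 14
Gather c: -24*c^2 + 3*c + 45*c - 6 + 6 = -24*c^2 + 48*c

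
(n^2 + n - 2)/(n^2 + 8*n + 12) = (n - 1)/(n + 6)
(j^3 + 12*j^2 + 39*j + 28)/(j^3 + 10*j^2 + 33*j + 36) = (j^2 + 8*j + 7)/(j^2 + 6*j + 9)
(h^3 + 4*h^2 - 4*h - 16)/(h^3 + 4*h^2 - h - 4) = (h^2 - 4)/(h^2 - 1)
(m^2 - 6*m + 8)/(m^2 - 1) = (m^2 - 6*m + 8)/(m^2 - 1)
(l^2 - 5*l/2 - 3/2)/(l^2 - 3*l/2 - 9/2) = (2*l + 1)/(2*l + 3)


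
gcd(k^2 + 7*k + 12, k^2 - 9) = k + 3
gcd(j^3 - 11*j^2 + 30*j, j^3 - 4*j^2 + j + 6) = 1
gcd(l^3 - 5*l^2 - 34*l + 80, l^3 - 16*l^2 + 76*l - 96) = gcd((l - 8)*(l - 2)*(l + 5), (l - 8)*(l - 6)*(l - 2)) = l^2 - 10*l + 16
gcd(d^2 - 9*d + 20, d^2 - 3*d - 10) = d - 5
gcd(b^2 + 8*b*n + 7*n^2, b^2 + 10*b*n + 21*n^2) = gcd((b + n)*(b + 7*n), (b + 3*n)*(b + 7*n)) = b + 7*n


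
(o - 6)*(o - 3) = o^2 - 9*o + 18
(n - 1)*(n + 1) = n^2 - 1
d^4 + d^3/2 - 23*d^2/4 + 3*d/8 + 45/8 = (d - 3/2)^2*(d + 1)*(d + 5/2)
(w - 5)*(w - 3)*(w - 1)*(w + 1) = w^4 - 8*w^3 + 14*w^2 + 8*w - 15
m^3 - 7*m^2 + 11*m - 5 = (m - 5)*(m - 1)^2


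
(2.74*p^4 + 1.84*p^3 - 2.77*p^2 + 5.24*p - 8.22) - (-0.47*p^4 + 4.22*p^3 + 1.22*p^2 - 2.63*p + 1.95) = 3.21*p^4 - 2.38*p^3 - 3.99*p^2 + 7.87*p - 10.17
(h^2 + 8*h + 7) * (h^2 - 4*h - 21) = h^4 + 4*h^3 - 46*h^2 - 196*h - 147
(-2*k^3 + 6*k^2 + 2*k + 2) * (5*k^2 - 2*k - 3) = -10*k^5 + 34*k^4 + 4*k^3 - 12*k^2 - 10*k - 6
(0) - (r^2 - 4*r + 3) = -r^2 + 4*r - 3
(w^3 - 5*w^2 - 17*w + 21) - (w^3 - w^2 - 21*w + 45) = -4*w^2 + 4*w - 24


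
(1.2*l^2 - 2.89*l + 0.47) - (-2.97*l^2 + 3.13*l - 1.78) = 4.17*l^2 - 6.02*l + 2.25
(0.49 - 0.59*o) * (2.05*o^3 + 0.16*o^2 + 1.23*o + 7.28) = -1.2095*o^4 + 0.9101*o^3 - 0.6473*o^2 - 3.6925*o + 3.5672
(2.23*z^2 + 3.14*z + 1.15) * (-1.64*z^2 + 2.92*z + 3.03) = -3.6572*z^4 + 1.362*z^3 + 14.0397*z^2 + 12.8722*z + 3.4845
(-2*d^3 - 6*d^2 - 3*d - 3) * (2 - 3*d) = 6*d^4 + 14*d^3 - 3*d^2 + 3*d - 6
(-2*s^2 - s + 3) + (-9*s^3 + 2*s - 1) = -9*s^3 - 2*s^2 + s + 2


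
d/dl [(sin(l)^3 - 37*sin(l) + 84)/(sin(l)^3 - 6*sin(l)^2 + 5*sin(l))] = 6*(-sin(l)^4 + 14*sin(l)^3 - 79*sin(l)^2 + 168*sin(l) - 70)*cos(l)/((sin(l) - 5)^2*(sin(l) - 1)^2*sin(l)^2)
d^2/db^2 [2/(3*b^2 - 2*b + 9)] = 4*(-9*b^2 + 6*b + 4*(3*b - 1)^2 - 27)/(3*b^2 - 2*b + 9)^3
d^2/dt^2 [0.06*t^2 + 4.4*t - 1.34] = 0.120000000000000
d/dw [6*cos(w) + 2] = -6*sin(w)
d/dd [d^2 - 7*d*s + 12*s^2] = 2*d - 7*s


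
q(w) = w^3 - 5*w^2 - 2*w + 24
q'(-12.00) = 550.00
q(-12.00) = -2400.00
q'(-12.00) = 550.00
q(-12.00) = -2400.00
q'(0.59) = -6.86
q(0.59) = 21.28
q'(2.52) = -8.15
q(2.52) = 3.21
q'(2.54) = -8.05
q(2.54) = 3.05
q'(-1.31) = 16.25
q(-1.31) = 15.79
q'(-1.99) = 29.78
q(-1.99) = 0.30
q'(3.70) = 2.07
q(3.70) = -1.20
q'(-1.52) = 20.13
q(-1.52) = 11.98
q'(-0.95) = 10.21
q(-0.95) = 20.53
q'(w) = 3*w^2 - 10*w - 2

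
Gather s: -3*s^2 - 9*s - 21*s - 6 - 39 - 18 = -3*s^2 - 30*s - 63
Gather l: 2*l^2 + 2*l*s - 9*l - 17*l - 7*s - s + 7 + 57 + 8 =2*l^2 + l*(2*s - 26) - 8*s + 72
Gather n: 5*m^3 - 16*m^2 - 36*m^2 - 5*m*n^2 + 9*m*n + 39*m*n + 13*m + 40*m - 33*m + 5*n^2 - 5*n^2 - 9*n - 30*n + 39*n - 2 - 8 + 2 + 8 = 5*m^3 - 52*m^2 - 5*m*n^2 + 48*m*n + 20*m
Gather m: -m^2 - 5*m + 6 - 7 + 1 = -m^2 - 5*m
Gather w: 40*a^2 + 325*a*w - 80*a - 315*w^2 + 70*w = 40*a^2 - 80*a - 315*w^2 + w*(325*a + 70)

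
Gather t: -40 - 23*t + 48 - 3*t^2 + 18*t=-3*t^2 - 5*t + 8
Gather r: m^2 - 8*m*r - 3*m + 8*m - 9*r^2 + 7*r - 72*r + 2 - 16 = m^2 + 5*m - 9*r^2 + r*(-8*m - 65) - 14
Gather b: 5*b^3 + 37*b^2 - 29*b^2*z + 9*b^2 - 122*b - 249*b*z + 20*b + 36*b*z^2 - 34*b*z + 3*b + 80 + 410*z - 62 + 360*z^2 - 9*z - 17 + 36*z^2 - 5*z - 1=5*b^3 + b^2*(46 - 29*z) + b*(36*z^2 - 283*z - 99) + 396*z^2 + 396*z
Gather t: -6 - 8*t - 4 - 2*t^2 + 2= -2*t^2 - 8*t - 8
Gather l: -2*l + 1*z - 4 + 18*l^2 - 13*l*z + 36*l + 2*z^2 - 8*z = 18*l^2 + l*(34 - 13*z) + 2*z^2 - 7*z - 4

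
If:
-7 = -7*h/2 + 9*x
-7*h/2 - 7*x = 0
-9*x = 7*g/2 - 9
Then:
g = 207/56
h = 7/8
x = -7/16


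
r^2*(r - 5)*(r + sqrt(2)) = r^4 - 5*r^3 + sqrt(2)*r^3 - 5*sqrt(2)*r^2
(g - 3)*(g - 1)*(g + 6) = g^3 + 2*g^2 - 21*g + 18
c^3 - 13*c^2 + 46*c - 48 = (c - 8)*(c - 3)*(c - 2)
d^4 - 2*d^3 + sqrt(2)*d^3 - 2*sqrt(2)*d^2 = d^2*(d - 2)*(d + sqrt(2))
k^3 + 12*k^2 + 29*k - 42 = (k - 1)*(k + 6)*(k + 7)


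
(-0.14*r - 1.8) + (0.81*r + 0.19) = 0.67*r - 1.61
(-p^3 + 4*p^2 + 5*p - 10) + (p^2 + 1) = -p^3 + 5*p^2 + 5*p - 9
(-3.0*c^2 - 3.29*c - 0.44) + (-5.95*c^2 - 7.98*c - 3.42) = -8.95*c^2 - 11.27*c - 3.86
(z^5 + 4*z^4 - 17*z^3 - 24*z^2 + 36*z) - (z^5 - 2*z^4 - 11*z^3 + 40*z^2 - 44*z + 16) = 6*z^4 - 6*z^3 - 64*z^2 + 80*z - 16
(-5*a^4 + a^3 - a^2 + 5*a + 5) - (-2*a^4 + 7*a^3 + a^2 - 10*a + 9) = -3*a^4 - 6*a^3 - 2*a^2 + 15*a - 4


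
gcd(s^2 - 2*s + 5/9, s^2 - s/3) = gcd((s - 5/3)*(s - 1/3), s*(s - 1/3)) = s - 1/3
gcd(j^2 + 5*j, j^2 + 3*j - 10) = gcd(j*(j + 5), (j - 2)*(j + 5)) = j + 5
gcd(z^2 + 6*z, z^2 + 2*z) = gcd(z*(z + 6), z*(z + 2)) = z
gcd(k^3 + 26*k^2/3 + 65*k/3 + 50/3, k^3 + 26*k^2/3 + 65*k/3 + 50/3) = k^3 + 26*k^2/3 + 65*k/3 + 50/3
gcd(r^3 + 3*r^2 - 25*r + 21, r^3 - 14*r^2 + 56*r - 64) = 1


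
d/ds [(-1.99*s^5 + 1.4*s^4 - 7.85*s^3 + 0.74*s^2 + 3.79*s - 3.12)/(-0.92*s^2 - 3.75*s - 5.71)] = (5.4924*s^6 + 27.274*s^5 + 48.2865*s^4 + 26.899*s^3 + 135.1823*s^2 - 14.1916*s - 33.3409)/(0.8464*s^4 + 6.9*s^3 + 24.5689*s^2 + 42.825*s + 32.6041)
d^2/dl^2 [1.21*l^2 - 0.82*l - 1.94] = 2.42000000000000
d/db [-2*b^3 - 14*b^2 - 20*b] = -6*b^2 - 28*b - 20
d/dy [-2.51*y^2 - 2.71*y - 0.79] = -5.02*y - 2.71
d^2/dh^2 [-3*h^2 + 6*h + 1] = -6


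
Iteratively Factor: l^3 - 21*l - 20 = (l + 1)*(l^2 - l - 20) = (l - 5)*(l + 1)*(l + 4)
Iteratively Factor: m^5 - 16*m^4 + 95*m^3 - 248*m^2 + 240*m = (m)*(m^4 - 16*m^3 + 95*m^2 - 248*m + 240) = m*(m - 4)*(m^3 - 12*m^2 + 47*m - 60) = m*(m - 4)^2*(m^2 - 8*m + 15) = m*(m - 5)*(m - 4)^2*(m - 3)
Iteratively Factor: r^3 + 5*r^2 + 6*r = (r + 3)*(r^2 + 2*r) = (r + 2)*(r + 3)*(r)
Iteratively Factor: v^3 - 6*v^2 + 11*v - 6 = (v - 3)*(v^2 - 3*v + 2) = (v - 3)*(v - 2)*(v - 1)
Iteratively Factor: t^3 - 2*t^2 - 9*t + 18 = (t + 3)*(t^2 - 5*t + 6) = (t - 2)*(t + 3)*(t - 3)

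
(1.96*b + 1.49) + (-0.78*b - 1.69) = 1.18*b - 0.2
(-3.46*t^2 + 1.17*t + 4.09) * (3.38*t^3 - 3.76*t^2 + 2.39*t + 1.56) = -11.6948*t^5 + 16.9642*t^4 + 1.1556*t^3 - 17.9797*t^2 + 11.6003*t + 6.3804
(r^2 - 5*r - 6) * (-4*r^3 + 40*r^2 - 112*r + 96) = -4*r^5 + 60*r^4 - 288*r^3 + 416*r^2 + 192*r - 576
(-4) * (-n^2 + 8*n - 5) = 4*n^2 - 32*n + 20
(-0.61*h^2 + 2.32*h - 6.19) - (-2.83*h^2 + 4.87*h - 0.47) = 2.22*h^2 - 2.55*h - 5.72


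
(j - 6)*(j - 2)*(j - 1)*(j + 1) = j^4 - 8*j^3 + 11*j^2 + 8*j - 12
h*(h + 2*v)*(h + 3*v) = h^3 + 5*h^2*v + 6*h*v^2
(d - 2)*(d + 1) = d^2 - d - 2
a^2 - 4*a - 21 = (a - 7)*(a + 3)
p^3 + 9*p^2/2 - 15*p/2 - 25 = (p - 5/2)*(p + 2)*(p + 5)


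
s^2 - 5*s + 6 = (s - 3)*(s - 2)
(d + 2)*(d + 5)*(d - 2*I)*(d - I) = d^4 + 7*d^3 - 3*I*d^3 + 8*d^2 - 21*I*d^2 - 14*d - 30*I*d - 20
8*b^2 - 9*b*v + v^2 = (-8*b + v)*(-b + v)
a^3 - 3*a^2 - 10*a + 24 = (a - 4)*(a - 2)*(a + 3)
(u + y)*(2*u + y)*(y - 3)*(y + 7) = 2*u^2*y^2 + 8*u^2*y - 42*u^2 + 3*u*y^3 + 12*u*y^2 - 63*u*y + y^4 + 4*y^3 - 21*y^2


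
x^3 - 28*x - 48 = (x - 6)*(x + 2)*(x + 4)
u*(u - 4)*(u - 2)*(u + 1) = u^4 - 5*u^3 + 2*u^2 + 8*u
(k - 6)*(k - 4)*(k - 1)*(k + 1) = k^4 - 10*k^3 + 23*k^2 + 10*k - 24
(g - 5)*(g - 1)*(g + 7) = g^3 + g^2 - 37*g + 35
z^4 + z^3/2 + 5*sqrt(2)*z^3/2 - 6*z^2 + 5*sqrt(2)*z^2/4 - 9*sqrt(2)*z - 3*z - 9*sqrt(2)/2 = (z + 1/2)*(z - 3*sqrt(2)/2)*(z + sqrt(2))*(z + 3*sqrt(2))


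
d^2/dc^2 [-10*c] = 0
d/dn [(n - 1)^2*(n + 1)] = (n - 1)*(3*n + 1)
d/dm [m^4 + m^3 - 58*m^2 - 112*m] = 4*m^3 + 3*m^2 - 116*m - 112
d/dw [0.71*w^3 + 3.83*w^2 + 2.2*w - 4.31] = 2.13*w^2 + 7.66*w + 2.2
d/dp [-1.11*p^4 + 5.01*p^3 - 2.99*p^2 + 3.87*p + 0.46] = -4.44*p^3 + 15.03*p^2 - 5.98*p + 3.87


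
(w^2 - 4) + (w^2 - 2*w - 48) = 2*w^2 - 2*w - 52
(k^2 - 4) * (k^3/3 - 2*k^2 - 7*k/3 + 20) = k^5/3 - 2*k^4 - 11*k^3/3 + 28*k^2 + 28*k/3 - 80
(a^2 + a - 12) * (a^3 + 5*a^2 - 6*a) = a^5 + 6*a^4 - 13*a^3 - 66*a^2 + 72*a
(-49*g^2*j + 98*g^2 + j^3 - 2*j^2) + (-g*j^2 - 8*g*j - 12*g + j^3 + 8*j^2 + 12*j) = -49*g^2*j + 98*g^2 - g*j^2 - 8*g*j - 12*g + 2*j^3 + 6*j^2 + 12*j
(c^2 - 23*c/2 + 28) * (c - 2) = c^3 - 27*c^2/2 + 51*c - 56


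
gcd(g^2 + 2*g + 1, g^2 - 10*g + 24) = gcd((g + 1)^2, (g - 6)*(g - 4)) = 1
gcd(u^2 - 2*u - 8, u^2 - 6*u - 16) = u + 2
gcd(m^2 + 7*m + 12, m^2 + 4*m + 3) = m + 3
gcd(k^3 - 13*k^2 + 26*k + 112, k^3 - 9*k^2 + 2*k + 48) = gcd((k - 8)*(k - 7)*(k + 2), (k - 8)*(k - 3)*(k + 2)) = k^2 - 6*k - 16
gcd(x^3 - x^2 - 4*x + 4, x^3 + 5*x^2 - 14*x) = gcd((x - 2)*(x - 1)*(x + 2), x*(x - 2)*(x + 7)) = x - 2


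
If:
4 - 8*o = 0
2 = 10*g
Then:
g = 1/5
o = 1/2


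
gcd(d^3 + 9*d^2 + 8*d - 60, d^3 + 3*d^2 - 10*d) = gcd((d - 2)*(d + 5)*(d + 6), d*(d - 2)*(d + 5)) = d^2 + 3*d - 10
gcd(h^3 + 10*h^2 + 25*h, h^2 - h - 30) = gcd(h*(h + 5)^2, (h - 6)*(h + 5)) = h + 5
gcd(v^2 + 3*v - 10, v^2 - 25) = v + 5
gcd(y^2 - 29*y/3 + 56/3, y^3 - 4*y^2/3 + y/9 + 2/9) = 1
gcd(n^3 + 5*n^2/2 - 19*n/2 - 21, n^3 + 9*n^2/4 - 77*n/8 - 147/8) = n^2 + n/2 - 21/2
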